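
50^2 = 2500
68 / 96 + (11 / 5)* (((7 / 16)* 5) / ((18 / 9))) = 299 / 96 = 3.11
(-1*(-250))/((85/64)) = 188.24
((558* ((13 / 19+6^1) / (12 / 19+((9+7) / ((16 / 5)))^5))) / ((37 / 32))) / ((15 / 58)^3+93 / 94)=6931839238656 / 6761394465409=1.03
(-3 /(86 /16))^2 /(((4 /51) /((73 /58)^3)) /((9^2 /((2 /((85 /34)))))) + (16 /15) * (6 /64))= 9256488347520 /2982941427539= 3.10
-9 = -9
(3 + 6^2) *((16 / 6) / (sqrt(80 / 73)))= 26 *sqrt(365) / 5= 99.35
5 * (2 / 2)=5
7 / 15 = 0.47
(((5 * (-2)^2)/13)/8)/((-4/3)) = -15/104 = -0.14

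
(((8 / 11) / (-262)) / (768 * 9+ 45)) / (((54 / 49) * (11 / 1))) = -98 / 2977435989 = -0.00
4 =4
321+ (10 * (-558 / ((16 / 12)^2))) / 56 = 264.95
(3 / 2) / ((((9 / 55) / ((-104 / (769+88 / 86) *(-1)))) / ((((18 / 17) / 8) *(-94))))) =-222310 / 14433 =-15.40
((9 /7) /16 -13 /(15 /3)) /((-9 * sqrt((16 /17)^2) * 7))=0.04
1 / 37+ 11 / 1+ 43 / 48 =11.92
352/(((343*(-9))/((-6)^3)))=8448/343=24.63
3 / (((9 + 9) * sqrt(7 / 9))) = sqrt(7) / 14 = 0.19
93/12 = 31/4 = 7.75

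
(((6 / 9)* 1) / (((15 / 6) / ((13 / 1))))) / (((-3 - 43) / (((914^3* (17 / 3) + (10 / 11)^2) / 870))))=-20418142538404 / 54477225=-374801.44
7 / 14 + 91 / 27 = 209 / 54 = 3.87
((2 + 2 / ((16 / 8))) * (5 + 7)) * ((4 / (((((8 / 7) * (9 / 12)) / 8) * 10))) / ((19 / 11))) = 7392 / 95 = 77.81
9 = 9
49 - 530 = -481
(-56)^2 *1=3136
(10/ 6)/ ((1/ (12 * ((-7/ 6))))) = -70/ 3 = -23.33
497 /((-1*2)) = -497 /2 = -248.50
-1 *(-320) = 320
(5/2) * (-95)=-475/2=-237.50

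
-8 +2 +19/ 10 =-41/ 10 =-4.10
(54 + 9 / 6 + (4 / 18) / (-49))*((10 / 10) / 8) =6.94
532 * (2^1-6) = -2128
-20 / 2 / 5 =-2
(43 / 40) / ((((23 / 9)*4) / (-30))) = -1161 / 368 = -3.15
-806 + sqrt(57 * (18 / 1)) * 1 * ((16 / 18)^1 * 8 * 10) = -806 + 640 * sqrt(114) / 3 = 1471.78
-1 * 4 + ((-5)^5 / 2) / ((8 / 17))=-53189 / 16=-3324.31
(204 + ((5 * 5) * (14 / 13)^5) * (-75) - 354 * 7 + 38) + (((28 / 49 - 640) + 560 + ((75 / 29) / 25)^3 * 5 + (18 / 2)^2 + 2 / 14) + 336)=-292489155402491 / 63388254839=-4614.25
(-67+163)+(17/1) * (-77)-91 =-1304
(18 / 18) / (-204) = -1 / 204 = -0.00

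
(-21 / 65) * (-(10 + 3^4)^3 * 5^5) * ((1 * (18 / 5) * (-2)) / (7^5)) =-2281500 / 7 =-325928.57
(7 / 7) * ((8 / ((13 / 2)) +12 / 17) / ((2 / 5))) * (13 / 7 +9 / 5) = 27392 / 1547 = 17.71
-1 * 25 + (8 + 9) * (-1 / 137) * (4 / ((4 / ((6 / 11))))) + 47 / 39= -23.86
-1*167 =-167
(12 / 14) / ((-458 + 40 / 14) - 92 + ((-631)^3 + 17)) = -3 / 879340424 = -0.00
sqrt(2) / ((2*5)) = sqrt(2) / 10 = 0.14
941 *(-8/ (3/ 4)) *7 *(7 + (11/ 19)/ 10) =-47110224/ 95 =-495897.09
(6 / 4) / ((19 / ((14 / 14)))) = 3 / 38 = 0.08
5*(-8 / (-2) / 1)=20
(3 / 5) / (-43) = -3 / 215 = -0.01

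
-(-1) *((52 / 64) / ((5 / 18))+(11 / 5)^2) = 1553 / 200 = 7.76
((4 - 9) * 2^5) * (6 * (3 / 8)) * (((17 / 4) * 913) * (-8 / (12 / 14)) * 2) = 26075280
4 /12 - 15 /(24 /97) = -1447 /24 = -60.29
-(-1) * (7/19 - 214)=-4059/19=-213.63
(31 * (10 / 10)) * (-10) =-310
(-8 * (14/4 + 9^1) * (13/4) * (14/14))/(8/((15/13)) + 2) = -4875/134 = -36.38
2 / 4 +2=5 / 2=2.50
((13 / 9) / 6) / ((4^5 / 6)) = 13 / 9216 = 0.00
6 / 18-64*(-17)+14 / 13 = 42487 / 39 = 1089.41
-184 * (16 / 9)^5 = -192937984 / 59049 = -3267.42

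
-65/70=-13/14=-0.93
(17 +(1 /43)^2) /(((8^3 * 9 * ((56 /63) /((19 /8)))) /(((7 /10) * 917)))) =1916861037 /302940160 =6.33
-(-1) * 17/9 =17/9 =1.89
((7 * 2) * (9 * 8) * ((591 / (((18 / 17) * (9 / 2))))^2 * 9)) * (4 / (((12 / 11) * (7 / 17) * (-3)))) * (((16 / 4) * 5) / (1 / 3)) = -671153531840 / 27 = -24857538216.30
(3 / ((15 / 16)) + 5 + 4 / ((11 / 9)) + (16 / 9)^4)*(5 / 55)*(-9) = -7744471 / 441045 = -17.56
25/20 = 5/4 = 1.25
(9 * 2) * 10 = 180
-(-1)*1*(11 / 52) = 11 / 52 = 0.21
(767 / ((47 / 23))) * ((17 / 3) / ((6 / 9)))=299897 / 94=3190.39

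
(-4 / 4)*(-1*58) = 58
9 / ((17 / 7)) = 63 / 17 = 3.71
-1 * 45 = -45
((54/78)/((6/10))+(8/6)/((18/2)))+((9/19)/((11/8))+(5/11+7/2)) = 821773/146718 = 5.60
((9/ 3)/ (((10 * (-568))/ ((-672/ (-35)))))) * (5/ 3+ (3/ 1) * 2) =-138/ 1775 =-0.08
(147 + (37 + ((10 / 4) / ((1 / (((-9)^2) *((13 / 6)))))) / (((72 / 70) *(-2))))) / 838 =-937 / 26816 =-0.03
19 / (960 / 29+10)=551 / 1250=0.44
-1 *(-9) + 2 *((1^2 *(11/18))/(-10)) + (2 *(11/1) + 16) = 46.88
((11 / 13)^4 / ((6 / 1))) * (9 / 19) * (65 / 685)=43923 / 11437582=0.00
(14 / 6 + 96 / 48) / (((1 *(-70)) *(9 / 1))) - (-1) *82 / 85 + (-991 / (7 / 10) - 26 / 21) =-1299883 / 918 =-1415.99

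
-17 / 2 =-8.50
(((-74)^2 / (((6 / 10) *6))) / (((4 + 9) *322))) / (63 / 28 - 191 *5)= -740 / 1940211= -0.00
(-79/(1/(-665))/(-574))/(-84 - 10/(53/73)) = 397765/424924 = 0.94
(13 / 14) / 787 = 13 / 11018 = 0.00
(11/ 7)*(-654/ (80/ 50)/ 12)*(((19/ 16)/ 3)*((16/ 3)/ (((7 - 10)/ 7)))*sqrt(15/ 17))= 113905*sqrt(255)/ 7344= 247.67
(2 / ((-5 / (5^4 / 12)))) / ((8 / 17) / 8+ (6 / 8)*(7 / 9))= -4250 / 131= -32.44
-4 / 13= -0.31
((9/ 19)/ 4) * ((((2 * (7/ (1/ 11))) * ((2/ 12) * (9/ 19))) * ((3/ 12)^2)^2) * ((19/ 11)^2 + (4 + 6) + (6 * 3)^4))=2400993063/ 4066304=590.46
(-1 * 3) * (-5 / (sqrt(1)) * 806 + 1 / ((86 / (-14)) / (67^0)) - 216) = 547755 / 43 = 12738.49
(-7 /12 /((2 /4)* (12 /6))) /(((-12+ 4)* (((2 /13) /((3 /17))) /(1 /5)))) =91 /5440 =0.02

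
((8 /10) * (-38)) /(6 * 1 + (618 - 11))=-152 /3065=-0.05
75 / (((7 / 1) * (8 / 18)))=675 / 28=24.11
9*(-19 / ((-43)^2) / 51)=-57 / 31433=-0.00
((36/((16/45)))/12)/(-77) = -135/1232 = -0.11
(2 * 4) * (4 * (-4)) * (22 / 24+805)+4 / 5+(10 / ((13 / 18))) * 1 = -20112824 / 195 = -103142.69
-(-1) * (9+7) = 16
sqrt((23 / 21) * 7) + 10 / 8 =5 / 4 + sqrt(69) / 3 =4.02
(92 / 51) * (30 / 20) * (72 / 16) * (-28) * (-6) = 34776 / 17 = 2045.65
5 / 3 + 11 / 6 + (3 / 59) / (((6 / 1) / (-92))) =321 / 118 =2.72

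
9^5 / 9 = 6561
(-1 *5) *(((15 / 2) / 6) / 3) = -25 / 12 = -2.08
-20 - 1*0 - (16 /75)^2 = -112756 /5625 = -20.05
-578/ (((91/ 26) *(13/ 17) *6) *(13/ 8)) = -78608/ 3549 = -22.15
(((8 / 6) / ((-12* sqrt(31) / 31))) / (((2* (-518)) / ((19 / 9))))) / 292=19* sqrt(31) / 24503472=0.00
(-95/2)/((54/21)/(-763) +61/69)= -35010255/649118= -53.94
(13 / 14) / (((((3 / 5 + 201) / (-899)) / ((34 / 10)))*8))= -198679 / 112896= -1.76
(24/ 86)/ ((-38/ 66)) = -396/ 817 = -0.48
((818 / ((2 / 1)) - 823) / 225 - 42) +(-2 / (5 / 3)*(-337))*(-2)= -21316 / 25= -852.64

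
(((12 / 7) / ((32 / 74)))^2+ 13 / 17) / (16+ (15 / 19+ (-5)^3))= -4173331 / 27402368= -0.15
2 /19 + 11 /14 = 0.89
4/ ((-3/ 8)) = -32/ 3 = -10.67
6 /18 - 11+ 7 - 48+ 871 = 2458 /3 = 819.33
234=234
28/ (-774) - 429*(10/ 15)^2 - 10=-77672/ 387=-200.70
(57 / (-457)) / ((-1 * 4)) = 57 / 1828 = 0.03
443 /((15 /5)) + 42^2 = 5735 /3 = 1911.67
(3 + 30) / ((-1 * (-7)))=33 / 7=4.71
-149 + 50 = -99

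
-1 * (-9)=9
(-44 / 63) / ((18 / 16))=-352 / 567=-0.62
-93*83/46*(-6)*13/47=301041/1081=278.48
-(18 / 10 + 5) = -34 / 5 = -6.80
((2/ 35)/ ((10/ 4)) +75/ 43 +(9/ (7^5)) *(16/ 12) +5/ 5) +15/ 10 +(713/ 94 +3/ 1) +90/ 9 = 21104397484/ 849173675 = 24.85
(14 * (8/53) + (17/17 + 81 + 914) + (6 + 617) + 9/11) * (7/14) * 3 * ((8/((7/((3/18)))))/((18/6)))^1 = 1891172/12243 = 154.47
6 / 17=0.35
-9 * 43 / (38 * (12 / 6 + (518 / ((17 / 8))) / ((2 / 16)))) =-2193 / 420356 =-0.01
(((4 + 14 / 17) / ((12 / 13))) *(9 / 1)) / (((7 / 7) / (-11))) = -17589 / 34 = -517.32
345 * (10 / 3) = 1150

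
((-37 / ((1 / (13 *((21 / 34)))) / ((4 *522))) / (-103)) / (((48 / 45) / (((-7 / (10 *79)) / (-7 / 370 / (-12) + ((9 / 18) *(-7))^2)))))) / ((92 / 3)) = -13168623195 / 98895828628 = -0.13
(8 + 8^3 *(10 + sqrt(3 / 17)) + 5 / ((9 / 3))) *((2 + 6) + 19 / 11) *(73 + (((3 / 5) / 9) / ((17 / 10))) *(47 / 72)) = 1836291200 *sqrt(51) / 85833 + 20070088975 / 5508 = 3796589.06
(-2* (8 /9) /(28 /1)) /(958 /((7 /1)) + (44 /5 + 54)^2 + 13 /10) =-200 /12858291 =-0.00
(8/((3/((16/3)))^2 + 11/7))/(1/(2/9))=28672/30447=0.94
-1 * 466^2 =-217156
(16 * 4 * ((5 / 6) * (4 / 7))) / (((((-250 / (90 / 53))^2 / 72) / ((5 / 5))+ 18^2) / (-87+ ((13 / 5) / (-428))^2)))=-6196306082112 / 1460683512995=-4.24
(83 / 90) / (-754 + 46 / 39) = -1079 / 880800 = -0.00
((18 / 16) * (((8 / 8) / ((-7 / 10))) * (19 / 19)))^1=-45 / 28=-1.61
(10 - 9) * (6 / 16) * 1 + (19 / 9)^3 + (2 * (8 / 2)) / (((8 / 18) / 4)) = 81.78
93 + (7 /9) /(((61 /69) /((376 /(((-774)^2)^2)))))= 763497982909285 /8209655730126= 93.00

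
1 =1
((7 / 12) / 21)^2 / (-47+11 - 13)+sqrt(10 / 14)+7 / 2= 4.35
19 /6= 3.17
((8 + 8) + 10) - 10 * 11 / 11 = 16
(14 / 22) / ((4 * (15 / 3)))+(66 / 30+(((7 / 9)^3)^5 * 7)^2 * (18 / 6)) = 7180993659377381184026688058117 / 3108684940182521591048258434740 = 2.31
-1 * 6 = -6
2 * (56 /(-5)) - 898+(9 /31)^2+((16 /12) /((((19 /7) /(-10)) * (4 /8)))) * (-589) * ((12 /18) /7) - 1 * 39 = -17652808 /43245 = -408.20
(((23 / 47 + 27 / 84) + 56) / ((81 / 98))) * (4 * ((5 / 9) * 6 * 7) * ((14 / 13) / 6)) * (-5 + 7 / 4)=-1582945 / 423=-3742.19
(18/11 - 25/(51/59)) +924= 503057/561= 896.71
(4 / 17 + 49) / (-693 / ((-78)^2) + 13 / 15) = 65.41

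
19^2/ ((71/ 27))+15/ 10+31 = 24109/ 142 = 169.78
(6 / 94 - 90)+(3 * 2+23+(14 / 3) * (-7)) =-13198 / 141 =-93.60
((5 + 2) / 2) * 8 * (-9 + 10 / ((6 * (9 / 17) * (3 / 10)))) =3388 / 81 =41.83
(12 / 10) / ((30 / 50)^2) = 10 / 3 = 3.33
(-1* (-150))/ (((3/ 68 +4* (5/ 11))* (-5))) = -22440/ 1393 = -16.11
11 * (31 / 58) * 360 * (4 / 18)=13640 / 29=470.34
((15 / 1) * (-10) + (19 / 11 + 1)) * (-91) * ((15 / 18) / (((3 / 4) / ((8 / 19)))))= 1310400 / 209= 6269.86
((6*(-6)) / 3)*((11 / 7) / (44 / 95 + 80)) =-1045 / 4459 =-0.23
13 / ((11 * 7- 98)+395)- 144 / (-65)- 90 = -2133199 / 24310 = -87.75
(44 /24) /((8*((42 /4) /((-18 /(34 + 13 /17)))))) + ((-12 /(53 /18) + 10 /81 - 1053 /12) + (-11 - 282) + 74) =-3678874861 /11840094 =-310.71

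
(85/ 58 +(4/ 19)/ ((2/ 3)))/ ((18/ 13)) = 25519/ 19836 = 1.29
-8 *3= -24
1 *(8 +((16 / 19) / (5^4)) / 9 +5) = 1389391 / 106875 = 13.00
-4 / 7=-0.57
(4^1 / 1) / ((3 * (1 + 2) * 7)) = 4 / 63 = 0.06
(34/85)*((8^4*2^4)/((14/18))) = 1179648/35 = 33704.23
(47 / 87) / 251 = 47 / 21837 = 0.00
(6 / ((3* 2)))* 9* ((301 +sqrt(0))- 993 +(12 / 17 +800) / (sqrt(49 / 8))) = -6228 +245016* sqrt(2) / 119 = -3316.19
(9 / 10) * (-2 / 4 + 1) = 9 / 20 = 0.45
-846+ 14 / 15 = -12676 / 15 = -845.07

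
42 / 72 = 7 / 12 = 0.58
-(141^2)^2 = -395254161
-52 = -52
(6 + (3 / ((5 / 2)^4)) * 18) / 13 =4614 / 8125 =0.57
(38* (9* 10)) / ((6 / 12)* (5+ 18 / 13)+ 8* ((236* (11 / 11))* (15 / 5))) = 0.60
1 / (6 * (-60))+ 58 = 20879 / 360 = 58.00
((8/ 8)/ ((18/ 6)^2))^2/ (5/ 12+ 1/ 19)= 76/ 2889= 0.03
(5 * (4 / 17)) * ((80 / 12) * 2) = 800 / 51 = 15.69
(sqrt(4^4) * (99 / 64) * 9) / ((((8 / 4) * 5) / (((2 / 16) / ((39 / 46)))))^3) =401511 / 562432000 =0.00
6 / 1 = 6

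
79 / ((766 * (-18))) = -79 / 13788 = -0.01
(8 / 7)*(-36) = -288 / 7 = -41.14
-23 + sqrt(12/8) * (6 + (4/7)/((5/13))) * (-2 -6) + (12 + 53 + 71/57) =2465/57 -1048 * sqrt(6)/35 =-30.10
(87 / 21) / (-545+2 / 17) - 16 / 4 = -259857 / 64841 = -4.01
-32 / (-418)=16 / 209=0.08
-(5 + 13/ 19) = -108/ 19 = -5.68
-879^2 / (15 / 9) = -463584.60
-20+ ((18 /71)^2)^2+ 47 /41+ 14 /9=-162164023679 /9376910289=-17.29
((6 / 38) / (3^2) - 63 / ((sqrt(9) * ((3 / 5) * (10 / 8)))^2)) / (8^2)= -2125 / 10944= -0.19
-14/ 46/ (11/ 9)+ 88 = 87.75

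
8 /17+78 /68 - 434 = -14701 /34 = -432.38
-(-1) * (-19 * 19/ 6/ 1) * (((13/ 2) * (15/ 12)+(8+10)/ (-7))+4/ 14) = -39349/ 112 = -351.33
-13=-13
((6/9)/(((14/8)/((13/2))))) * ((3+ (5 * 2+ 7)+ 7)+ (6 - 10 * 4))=-52/3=-17.33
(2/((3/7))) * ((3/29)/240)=7/3480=0.00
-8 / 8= -1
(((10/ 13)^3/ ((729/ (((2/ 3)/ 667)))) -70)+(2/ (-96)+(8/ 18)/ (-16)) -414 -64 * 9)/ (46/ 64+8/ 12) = -108712737856358/ 142080690843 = -765.15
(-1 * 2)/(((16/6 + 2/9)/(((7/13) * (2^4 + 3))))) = -1197/169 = -7.08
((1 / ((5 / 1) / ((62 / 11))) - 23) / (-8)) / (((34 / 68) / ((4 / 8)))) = 1203 / 440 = 2.73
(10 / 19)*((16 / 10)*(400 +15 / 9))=19280 / 57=338.25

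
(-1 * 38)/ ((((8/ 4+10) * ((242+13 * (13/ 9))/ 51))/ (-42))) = 61047/ 2347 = 26.01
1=1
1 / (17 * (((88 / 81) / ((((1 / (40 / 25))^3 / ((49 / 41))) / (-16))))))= -415125 / 600506368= -0.00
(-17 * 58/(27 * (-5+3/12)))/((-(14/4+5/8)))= -31552/16929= -1.86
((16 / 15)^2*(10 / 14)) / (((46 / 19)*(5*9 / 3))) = 0.02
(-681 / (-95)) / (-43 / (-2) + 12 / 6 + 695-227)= 1362 / 93385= 0.01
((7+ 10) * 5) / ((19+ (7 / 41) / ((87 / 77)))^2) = 1081496565 / 4666529344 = 0.23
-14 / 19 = -0.74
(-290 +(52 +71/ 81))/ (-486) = 19207/ 39366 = 0.49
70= 70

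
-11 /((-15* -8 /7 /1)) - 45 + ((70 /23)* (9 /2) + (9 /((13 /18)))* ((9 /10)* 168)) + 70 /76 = 1853.16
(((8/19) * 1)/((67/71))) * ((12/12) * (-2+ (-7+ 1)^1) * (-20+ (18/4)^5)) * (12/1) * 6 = -597173616/1273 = -469107.32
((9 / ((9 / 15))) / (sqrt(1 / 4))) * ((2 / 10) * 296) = 1776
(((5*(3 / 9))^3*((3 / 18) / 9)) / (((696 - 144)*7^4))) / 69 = 125 / 133333061904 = 0.00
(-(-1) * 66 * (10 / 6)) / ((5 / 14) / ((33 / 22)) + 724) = 2310 / 15209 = 0.15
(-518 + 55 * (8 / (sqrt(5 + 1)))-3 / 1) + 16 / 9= -4673 / 9 + 220 * sqrt(6) / 3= -339.59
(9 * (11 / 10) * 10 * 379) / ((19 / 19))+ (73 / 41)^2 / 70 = 4415101399 / 117670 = 37521.05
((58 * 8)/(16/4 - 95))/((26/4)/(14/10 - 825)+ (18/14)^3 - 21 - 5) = 187253696/877069687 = 0.21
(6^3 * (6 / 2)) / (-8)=-81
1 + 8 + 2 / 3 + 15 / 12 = 131 / 12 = 10.92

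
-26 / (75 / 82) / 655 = -2132 / 49125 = -0.04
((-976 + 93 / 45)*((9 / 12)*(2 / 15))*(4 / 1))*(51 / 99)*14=-6953884 / 2475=-2809.65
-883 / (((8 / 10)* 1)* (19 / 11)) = -48565 / 76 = -639.01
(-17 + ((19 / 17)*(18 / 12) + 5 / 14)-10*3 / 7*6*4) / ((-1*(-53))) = -2003 / 901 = -2.22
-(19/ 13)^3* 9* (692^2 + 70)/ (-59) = 228085.10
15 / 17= 0.88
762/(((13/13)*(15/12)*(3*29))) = 1016/145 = 7.01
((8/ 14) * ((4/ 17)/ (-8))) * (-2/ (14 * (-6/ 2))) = -2/ 2499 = -0.00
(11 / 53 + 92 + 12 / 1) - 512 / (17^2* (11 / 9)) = 17313393 / 168487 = 102.76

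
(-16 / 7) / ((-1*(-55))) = -16 / 385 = -0.04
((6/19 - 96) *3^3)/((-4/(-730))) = -8958195/19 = -471483.95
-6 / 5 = -1.20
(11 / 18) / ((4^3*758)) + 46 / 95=40168981 / 82955520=0.48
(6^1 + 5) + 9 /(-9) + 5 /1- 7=8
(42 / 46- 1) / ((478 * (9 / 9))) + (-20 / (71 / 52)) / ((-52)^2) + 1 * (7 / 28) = 4960099 / 20294924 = 0.24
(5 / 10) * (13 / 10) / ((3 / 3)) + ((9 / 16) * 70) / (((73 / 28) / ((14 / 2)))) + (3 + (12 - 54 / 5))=110.57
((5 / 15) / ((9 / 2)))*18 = 4 / 3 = 1.33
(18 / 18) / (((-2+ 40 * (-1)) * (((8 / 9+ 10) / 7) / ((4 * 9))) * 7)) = -27 / 343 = -0.08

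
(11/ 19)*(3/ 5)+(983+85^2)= 779793/ 95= 8208.35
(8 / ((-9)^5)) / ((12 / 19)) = -38 / 177147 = -0.00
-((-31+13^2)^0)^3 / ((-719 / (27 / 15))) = 9 / 3595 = 0.00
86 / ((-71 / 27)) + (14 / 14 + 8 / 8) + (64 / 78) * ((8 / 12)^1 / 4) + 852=6823640 / 8307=821.43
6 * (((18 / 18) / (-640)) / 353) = -3 / 112960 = -0.00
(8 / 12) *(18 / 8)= 3 / 2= 1.50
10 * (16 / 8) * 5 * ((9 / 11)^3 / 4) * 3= 54675 / 1331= 41.08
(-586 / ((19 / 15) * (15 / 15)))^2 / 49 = 77264100 / 17689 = 4367.92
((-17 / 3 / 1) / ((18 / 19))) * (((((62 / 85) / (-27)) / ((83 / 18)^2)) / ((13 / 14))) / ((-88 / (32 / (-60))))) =32984 / 664960725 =0.00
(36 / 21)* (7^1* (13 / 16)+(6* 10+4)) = 3345 / 28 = 119.46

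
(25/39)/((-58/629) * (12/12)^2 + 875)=15725/21462363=0.00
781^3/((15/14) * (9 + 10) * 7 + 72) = 86614462/39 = 2220883.64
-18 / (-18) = 1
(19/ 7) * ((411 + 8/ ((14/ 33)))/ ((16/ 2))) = 57171/ 392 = 145.84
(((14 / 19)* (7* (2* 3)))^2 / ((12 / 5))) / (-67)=-144060 / 24187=-5.96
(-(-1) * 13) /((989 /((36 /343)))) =468 /339227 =0.00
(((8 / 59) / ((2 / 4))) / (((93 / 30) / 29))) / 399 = 4640 / 729771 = 0.01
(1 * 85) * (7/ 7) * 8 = 680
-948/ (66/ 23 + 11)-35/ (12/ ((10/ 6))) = -840769/ 11484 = -73.21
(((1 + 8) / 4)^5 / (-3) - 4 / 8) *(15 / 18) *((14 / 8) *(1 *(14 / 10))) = -989555 / 24576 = -40.27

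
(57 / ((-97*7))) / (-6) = 19 / 1358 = 0.01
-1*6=-6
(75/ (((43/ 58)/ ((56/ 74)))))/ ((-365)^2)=4872/ 8478439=0.00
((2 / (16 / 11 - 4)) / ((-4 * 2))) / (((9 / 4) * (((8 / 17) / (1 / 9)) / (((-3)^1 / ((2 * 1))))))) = -187 / 12096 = -0.02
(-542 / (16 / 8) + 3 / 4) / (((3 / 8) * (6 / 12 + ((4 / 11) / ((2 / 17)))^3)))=-5755244 / 239817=-24.00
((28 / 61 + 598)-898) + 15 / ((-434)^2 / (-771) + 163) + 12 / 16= -4572725975 / 15294652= -298.98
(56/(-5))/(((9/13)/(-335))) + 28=49028/9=5447.56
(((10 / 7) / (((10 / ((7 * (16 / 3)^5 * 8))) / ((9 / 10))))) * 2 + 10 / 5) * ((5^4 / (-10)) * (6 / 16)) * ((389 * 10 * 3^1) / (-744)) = 203954596375 / 8928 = 22844376.83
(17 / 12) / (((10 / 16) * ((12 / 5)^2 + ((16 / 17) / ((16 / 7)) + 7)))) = 1445 / 8397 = 0.17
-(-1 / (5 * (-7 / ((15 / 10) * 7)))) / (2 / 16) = -12 / 5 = -2.40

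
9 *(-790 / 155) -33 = -78.87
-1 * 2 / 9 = -2 / 9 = -0.22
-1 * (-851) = 851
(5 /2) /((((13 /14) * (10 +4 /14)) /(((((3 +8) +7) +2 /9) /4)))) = 10045 /8424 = 1.19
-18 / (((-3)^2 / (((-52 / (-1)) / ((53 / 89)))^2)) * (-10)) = 21418384 / 14045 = 1524.98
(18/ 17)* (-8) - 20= -484/ 17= -28.47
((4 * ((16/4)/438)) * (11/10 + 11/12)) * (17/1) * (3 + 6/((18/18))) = 4114/365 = 11.27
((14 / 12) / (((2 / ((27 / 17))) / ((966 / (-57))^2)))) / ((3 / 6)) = 3266046 / 6137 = 532.19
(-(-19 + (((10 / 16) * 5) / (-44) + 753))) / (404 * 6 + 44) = -258343 / 868736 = -0.30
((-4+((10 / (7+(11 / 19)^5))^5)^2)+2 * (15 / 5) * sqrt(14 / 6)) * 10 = 20 * sqrt(21)+370582149074287979556353816326567664564476184686842628324108945691084645 / 1310683150103194098303115286019417044214197997832618458718185782771712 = 374.39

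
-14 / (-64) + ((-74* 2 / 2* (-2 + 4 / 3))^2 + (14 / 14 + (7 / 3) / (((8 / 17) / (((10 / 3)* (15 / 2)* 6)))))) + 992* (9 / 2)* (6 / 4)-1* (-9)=2846519 / 288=9883.75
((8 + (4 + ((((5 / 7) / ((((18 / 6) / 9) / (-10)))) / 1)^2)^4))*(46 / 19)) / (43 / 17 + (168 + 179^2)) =3341478.24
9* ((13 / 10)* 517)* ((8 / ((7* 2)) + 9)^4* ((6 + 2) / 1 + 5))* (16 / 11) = 11524345495416 / 12005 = 959962140.39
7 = 7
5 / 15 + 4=13 / 3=4.33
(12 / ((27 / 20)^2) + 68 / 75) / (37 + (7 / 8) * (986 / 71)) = 12924272 / 84800925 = 0.15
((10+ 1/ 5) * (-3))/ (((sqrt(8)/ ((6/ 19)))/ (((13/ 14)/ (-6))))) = 1989 * sqrt(2)/ 5320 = 0.53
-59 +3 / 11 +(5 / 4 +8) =-2177 / 44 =-49.48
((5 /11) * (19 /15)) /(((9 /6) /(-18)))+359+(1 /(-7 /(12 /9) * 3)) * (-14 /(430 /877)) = 7532843 /21285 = 353.90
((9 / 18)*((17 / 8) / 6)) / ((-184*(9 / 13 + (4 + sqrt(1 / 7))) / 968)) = -0.18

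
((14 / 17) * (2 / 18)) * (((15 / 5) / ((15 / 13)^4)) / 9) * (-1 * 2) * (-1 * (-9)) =-799708 / 2581875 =-0.31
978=978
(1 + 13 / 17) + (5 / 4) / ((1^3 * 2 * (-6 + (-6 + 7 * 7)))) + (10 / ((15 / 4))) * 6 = 89477 / 5032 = 17.78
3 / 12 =1 / 4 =0.25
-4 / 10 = -2 / 5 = -0.40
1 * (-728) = -728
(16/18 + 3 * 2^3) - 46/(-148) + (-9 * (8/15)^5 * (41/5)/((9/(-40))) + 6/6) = 2267604271/56193750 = 40.35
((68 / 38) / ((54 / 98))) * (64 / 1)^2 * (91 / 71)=620978176 / 36423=17049.07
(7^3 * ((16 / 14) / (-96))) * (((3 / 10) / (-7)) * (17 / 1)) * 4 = 119 / 10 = 11.90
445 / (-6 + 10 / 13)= -5785 / 68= -85.07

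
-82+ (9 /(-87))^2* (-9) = -69043 /841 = -82.10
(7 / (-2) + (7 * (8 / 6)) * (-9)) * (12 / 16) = -525 / 8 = -65.62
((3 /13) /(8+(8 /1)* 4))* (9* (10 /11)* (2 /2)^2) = 27 /572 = 0.05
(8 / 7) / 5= 8 / 35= 0.23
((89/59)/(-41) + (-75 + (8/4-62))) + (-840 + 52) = -2232826/2419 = -923.04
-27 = -27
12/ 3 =4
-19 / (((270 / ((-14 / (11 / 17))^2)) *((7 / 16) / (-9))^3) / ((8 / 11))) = 9716170752 / 46585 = 208568.65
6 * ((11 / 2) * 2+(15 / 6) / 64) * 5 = 21195 / 64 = 331.17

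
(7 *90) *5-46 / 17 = 53504 / 17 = 3147.29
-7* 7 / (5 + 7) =-49 / 12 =-4.08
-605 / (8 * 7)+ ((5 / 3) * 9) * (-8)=-7325 / 56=-130.80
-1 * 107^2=-11449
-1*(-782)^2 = -611524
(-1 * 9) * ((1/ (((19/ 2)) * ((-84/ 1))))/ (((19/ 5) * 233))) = 15/ 1177582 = 0.00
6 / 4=3 / 2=1.50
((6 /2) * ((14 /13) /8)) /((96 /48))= 21 /104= 0.20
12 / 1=12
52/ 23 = 2.26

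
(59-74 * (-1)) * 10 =1330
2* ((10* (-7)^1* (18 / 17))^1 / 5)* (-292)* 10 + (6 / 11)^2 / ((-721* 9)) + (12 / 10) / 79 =50714388649322 / 585823315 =86569.43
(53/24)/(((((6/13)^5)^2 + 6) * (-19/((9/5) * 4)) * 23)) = -137858491849/22735307506100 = -0.01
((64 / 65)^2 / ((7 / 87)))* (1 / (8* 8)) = 0.19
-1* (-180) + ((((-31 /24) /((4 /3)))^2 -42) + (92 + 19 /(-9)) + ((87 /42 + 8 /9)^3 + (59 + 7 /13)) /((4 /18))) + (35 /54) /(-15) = 226882564187 /369847296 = 613.45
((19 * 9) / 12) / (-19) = -0.75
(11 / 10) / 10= 11 / 100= 0.11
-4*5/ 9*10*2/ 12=-100/ 27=-3.70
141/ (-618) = -47/ 206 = -0.23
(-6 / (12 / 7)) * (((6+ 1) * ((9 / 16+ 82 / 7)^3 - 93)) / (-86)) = 2468951071 / 4931584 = 500.64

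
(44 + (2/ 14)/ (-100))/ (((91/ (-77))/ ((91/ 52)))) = -338789/ 5200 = -65.15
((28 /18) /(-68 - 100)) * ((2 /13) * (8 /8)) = -1 /702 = -0.00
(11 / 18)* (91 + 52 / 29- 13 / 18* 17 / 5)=2593591 / 46980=55.21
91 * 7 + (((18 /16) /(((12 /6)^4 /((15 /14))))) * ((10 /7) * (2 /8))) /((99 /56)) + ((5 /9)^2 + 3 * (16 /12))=255995963 /399168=641.32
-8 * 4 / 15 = -32 / 15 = -2.13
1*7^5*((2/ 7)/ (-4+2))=-2401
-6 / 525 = -2 / 175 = -0.01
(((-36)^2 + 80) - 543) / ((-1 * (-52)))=16.02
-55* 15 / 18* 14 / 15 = -385 / 9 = -42.78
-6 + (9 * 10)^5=5904899994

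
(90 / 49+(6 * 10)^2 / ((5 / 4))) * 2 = 282420 / 49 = 5763.67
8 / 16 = 1 / 2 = 0.50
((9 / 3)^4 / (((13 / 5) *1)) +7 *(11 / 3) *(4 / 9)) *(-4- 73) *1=-3277.22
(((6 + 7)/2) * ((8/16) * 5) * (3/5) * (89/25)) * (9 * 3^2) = 281151/100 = 2811.51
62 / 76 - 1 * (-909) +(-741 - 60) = 4135 / 38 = 108.82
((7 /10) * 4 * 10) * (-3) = -84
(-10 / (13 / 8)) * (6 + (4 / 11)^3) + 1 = -626697 / 17303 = -36.22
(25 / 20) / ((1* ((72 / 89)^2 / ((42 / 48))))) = 277235 / 165888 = 1.67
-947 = -947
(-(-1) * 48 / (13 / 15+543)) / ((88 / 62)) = 2790 / 44869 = 0.06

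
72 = 72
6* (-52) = -312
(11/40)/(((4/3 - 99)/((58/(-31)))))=957/181660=0.01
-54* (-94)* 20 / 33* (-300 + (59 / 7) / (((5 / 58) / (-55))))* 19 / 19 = -1344869280 / 77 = -17465834.81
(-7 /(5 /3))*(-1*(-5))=-21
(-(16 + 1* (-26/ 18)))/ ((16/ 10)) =-655/ 72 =-9.10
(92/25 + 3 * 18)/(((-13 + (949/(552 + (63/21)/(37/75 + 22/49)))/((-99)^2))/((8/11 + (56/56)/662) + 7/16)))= -1149539745301101/222142782924400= -5.17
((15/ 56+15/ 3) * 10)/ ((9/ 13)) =76.09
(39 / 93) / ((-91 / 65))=-65 / 217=-0.30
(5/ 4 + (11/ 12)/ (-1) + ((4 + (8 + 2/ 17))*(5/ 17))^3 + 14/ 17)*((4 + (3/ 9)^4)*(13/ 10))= 242.17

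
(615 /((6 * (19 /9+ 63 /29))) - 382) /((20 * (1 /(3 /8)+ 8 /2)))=-2401941 /894400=-2.69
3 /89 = 0.03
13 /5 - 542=-2697 /5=-539.40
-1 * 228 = -228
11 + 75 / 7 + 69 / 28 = 677 / 28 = 24.18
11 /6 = 1.83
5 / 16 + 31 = 501 / 16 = 31.31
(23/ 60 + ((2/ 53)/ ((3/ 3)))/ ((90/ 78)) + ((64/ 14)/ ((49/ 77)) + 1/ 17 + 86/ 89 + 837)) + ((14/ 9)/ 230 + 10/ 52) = 845.82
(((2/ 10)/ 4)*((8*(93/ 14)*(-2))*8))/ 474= -248/ 2765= -0.09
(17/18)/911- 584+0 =-584.00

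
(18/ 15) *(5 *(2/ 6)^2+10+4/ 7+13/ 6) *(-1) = -335/ 21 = -15.95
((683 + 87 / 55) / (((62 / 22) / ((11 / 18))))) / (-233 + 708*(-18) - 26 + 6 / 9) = -207086 / 18138255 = -0.01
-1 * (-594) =594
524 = 524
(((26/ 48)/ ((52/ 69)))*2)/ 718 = 23/ 11488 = 0.00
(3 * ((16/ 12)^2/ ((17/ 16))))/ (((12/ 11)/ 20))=14080/ 153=92.03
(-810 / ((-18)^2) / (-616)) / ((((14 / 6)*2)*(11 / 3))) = 45 / 189728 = 0.00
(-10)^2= 100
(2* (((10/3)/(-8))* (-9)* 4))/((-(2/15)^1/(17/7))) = -3825/7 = -546.43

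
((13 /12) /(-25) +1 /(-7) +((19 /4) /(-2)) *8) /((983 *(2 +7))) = -40291 /18578700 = -0.00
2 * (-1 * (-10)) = 20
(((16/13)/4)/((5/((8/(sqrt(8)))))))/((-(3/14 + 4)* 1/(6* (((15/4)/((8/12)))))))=-756* sqrt(2)/767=-1.39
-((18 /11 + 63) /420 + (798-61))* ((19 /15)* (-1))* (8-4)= 21569123 /5775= 3734.91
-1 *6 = -6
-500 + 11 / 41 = -20489 / 41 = -499.73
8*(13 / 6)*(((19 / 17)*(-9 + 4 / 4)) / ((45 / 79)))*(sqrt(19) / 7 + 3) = -624416 / 765 - 624416*sqrt(19) / 16065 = -985.65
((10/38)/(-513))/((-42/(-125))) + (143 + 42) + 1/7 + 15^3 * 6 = 8365615547/409374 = 20435.14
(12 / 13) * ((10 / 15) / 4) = 2 / 13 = 0.15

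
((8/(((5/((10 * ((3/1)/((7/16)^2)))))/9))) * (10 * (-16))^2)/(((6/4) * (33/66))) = 3774873600/49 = 77038236.73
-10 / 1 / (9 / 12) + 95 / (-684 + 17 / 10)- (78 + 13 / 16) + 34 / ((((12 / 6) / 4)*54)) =-268301849 / 2947536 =-91.03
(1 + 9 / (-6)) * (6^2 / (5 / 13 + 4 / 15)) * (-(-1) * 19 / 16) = -33345 / 1016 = -32.82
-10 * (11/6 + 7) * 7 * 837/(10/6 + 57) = -1552635/176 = -8821.79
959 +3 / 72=23017 / 24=959.04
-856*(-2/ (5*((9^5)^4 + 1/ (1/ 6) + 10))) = 0.00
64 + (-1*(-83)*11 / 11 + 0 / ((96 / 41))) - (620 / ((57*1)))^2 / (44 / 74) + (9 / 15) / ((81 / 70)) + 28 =-2515631 / 107217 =-23.46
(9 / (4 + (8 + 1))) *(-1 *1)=-9 / 13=-0.69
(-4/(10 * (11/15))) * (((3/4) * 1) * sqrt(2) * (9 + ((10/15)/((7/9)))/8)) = -2295 * sqrt(2)/616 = -5.27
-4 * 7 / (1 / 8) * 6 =-1344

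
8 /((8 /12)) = 12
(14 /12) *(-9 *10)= -105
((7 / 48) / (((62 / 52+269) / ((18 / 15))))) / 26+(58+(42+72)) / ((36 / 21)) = 84581021 / 843000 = 100.33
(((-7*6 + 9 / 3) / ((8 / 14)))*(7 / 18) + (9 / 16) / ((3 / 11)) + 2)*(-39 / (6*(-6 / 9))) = -14027 / 64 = -219.17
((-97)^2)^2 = 88529281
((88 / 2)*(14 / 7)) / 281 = 88 / 281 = 0.31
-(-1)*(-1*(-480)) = 480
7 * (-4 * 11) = -308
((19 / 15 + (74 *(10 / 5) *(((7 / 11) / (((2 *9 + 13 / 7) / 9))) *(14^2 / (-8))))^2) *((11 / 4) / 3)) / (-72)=-38355225504319 / 2754401760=-13925.07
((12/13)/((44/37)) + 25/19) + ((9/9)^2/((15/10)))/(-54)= 457687/220077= 2.08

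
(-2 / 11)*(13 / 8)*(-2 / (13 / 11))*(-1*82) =-41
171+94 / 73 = 172.29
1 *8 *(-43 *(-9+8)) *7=2408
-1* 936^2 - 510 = -876606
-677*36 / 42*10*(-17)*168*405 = 6712048800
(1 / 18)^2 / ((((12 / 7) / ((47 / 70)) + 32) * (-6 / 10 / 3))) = -235 / 526176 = -0.00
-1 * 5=-5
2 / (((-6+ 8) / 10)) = 10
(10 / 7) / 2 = 5 / 7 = 0.71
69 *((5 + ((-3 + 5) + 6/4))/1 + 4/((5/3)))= 7521/10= 752.10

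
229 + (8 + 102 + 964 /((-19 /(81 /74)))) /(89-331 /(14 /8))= 112583871 /492803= 228.46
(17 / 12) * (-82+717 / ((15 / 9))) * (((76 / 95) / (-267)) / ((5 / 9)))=-29597 / 11125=-2.66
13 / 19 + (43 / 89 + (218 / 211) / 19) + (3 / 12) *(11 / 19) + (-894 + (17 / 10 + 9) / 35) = -222868419611 / 249760700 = -892.33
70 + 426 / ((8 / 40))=2200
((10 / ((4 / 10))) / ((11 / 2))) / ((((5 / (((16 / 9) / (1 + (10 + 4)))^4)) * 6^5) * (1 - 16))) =-4096 / 2663515861875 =-0.00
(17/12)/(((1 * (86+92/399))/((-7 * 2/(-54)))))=15827/3715848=0.00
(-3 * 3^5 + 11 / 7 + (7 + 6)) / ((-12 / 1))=1667 / 28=59.54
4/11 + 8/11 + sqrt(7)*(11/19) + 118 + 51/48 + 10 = 11*sqrt(7)/19 + 22907/176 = 131.69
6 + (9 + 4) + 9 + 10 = 38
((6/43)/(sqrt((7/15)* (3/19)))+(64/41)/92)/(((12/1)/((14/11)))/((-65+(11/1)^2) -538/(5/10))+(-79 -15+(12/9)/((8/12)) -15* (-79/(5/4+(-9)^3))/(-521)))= -515654540* sqrt(665)/2380075860501 -704308640/3819191497083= -0.01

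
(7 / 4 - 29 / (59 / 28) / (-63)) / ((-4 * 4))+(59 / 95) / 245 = -95307719 / 790977600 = -0.12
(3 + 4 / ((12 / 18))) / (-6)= -3 / 2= -1.50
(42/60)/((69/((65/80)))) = 91/11040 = 0.01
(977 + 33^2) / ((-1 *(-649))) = 2066 / 649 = 3.18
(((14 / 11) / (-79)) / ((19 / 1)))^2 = 196 / 272613121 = 0.00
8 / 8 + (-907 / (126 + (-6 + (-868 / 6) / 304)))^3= -70586456617649161 / 161905358721527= -435.97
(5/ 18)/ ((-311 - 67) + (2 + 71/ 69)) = -115/ 155238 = -0.00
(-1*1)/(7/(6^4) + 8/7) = -9072/10417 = -0.87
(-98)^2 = 9604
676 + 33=709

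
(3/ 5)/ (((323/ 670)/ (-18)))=-7236/ 323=-22.40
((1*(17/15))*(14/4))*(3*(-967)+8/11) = -3796457/330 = -11504.42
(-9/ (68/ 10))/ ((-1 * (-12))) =-15/ 136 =-0.11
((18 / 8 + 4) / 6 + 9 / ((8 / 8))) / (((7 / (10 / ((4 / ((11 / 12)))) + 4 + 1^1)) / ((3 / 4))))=6025 / 768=7.85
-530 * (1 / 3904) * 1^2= -265 / 1952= -0.14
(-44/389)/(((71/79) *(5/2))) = -6952/138095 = -0.05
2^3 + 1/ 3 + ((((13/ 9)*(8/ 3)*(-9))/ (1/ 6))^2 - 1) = 129814/ 3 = 43271.33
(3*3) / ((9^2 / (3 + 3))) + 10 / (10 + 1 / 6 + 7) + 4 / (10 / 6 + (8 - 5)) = 4556 / 2163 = 2.11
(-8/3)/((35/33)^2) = -2904/1225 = -2.37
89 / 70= 1.27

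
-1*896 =-896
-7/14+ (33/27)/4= -7/36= -0.19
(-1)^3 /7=-1 /7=-0.14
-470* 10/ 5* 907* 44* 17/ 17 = -37513520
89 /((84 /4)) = 89 /21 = 4.24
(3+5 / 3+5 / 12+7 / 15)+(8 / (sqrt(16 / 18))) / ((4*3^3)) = sqrt(2) / 18+111 / 20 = 5.63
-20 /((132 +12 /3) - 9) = -20 /127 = -0.16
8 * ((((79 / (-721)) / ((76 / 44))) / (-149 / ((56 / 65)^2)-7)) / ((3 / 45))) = 15572480 / 424980163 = 0.04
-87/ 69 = -29/ 23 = -1.26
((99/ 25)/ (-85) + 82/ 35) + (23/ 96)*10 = 4.69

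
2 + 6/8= 11/4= 2.75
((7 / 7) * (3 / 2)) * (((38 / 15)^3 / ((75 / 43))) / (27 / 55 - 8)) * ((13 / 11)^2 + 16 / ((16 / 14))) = -81402612 / 2839375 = -28.67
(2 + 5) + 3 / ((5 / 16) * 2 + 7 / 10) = 491 / 53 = 9.26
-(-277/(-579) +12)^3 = -377149515625/194104539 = -1943.02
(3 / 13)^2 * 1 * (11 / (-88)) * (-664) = 747 / 169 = 4.42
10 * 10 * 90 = 9000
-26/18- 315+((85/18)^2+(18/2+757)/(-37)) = -3774395/11988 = -314.85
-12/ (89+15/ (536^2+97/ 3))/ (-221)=60846/ 99731723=0.00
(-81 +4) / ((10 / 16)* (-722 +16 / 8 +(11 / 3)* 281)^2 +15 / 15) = -0.00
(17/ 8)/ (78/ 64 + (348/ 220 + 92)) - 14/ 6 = -1156723/ 500547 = -2.31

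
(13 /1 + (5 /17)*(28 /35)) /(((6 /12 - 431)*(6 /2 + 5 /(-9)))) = -675 /53669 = -0.01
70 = 70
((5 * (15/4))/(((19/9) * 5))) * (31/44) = 4185/3344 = 1.25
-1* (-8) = 8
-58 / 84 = -29 / 42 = -0.69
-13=-13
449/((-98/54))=-12123/49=-247.41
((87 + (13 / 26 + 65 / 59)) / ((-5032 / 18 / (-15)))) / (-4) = -83025 / 69856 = -1.19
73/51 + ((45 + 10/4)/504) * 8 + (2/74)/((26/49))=1152020/515151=2.24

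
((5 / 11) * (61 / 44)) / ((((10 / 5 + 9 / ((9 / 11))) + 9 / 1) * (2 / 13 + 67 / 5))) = 19825 / 9380888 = 0.00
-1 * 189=-189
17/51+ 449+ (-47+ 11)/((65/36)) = 83732/195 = 429.39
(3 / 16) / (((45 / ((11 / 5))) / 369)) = 1353 / 400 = 3.38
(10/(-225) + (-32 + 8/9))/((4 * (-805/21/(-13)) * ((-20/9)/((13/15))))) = 118469/115000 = 1.03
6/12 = 1/2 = 0.50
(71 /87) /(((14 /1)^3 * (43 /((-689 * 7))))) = -48919 /1466472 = -0.03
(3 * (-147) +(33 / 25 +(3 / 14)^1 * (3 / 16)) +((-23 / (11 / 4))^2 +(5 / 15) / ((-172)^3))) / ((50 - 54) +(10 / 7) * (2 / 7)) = 836498299678867 / 8127269145600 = 102.92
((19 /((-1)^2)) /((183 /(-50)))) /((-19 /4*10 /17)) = 340 /183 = 1.86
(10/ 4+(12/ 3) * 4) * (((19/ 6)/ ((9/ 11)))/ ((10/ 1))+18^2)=6481253/ 1080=6001.16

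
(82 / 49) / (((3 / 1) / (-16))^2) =20992 / 441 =47.60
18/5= 3.60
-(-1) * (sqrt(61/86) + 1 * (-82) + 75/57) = -1533/19 + sqrt(5246)/86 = -79.84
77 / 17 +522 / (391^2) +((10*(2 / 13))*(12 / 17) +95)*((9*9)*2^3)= 123755206819 / 1987453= 62268.24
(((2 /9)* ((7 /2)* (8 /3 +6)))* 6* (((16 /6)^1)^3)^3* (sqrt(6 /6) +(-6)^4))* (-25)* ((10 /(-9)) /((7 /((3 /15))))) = 452609022361600 /1594323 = 283887908.76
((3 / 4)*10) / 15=1 / 2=0.50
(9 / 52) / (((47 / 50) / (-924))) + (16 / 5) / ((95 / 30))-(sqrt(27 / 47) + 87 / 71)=-702028089 / 4121195-3 * sqrt(141) / 47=-171.10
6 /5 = 1.20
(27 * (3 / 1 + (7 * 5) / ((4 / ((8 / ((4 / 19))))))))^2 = 328225689 / 4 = 82056422.25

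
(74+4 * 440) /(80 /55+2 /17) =24497 /21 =1166.52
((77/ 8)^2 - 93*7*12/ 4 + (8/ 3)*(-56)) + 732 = -1277.69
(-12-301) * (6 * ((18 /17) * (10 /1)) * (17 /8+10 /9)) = -1093935 /17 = -64349.12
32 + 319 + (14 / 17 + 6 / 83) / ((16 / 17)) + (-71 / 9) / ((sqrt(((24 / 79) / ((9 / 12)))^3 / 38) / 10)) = 29212 / 83 - 28045*sqrt(1501) / 576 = -1534.40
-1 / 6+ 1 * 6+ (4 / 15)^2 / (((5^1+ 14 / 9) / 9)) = 52489 / 8850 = 5.93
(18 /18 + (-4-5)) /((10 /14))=-56 /5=-11.20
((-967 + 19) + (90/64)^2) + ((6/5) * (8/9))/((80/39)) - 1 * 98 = -1043.50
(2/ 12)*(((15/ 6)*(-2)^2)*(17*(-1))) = -85/ 3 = -28.33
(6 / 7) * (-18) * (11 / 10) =-594 / 35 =-16.97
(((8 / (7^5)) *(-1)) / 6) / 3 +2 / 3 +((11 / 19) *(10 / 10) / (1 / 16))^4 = 7363.35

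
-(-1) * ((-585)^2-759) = 341466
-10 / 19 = -0.53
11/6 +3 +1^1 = 35/6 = 5.83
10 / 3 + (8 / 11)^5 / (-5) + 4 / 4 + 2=15201541 / 2415765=6.29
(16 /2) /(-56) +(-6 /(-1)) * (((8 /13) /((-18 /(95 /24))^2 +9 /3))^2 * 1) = -2499609366523 /18008123885661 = -0.14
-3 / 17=-0.18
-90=-90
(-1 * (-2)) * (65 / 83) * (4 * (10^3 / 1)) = 520000 / 83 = 6265.06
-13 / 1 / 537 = -13 / 537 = -0.02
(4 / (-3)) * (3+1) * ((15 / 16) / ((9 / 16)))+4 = -44 / 9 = -4.89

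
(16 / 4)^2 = 16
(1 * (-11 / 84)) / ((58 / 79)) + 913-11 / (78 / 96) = 899.28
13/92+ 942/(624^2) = 214523/1492608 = 0.14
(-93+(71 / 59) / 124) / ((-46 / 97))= 196.09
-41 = -41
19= 19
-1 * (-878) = 878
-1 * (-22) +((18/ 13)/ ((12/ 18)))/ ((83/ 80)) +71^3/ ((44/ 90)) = 17378938361/ 23738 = 732114.68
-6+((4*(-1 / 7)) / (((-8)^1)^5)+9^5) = 3385761793 / 57344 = 59043.00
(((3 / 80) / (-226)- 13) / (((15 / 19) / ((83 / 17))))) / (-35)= 370662811 / 161364000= 2.30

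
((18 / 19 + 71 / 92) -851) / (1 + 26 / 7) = -10391801 / 57684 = -180.15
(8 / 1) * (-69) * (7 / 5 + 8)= -25944 / 5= -5188.80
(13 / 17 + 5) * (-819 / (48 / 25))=-334425 / 136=-2459.01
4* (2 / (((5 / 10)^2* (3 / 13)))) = 138.67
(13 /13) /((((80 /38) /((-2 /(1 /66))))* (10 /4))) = -627 /25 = -25.08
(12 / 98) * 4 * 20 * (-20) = -9600 / 49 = -195.92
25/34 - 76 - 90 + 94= -2423/34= -71.26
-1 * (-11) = 11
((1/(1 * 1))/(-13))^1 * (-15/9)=5/39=0.13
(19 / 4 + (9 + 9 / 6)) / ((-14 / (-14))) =61 / 4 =15.25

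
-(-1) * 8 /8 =1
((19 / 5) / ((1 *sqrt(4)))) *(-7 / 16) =-133 / 160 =-0.83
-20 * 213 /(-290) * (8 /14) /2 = 852 /203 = 4.20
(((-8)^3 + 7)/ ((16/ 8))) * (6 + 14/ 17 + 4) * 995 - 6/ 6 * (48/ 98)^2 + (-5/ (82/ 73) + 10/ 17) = -9101415763729/ 3346994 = -2719280.57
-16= -16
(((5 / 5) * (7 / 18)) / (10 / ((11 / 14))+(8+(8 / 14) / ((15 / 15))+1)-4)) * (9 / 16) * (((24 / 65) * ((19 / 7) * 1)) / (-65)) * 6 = -13167 / 11906050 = -0.00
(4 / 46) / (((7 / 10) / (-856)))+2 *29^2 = 253682 / 161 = 1575.66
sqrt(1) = 1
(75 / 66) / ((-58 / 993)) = -24825 / 1276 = -19.46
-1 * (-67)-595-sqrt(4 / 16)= -1057 / 2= -528.50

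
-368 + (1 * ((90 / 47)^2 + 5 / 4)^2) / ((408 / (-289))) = -721644437897 / 1873797504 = -385.12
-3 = -3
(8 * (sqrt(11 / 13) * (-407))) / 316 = -9.48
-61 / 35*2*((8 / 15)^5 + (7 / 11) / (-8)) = 148354501 / 1169437500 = 0.13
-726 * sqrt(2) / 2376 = -0.43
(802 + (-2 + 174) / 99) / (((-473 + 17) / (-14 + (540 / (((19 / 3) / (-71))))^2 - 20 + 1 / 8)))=-4210713323105665 / 65187936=-64593444.45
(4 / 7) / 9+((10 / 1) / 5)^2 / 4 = 67 / 63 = 1.06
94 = 94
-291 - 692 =-983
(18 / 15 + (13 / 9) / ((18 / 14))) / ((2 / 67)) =63047 / 810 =77.84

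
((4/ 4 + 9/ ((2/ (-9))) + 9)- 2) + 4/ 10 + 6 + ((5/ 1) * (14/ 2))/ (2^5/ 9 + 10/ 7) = -14976/ 785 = -19.08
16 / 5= 3.20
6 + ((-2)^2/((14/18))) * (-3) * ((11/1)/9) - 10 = -160/7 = -22.86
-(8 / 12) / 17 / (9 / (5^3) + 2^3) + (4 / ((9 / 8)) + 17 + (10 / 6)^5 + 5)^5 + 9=1215938881001535580146136 / 14533541517775779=83664320.88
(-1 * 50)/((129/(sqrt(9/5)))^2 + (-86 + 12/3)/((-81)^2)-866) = -328050/54974537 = -0.01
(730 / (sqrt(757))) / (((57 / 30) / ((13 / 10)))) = 9490 * sqrt(757) / 14383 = 18.15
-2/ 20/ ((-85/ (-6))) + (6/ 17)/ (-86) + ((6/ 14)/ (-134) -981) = -989205831/ 1008350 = -981.01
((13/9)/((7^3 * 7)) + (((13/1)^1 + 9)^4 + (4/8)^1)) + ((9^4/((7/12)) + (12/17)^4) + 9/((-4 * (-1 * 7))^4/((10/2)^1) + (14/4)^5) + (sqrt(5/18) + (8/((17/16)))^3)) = sqrt(10)/6 + 7303233495623301377/29696266225206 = 245931.56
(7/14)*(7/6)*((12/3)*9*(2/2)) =21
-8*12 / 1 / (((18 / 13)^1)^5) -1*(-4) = -14.86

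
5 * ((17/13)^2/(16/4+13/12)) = 17340/10309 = 1.68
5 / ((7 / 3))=15 / 7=2.14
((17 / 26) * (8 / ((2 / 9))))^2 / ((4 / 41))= 959769 / 169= 5679.11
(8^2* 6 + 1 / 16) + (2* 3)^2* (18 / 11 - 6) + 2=40299 / 176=228.97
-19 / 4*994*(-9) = 84987 / 2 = 42493.50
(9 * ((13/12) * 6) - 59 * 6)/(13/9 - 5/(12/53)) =10638/743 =14.32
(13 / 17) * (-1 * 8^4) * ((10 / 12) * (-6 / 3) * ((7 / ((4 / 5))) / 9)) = 2329600 / 459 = 5075.38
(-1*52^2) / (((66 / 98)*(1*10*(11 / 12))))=-264992 / 605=-438.00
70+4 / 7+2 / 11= 5448 / 77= 70.75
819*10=8190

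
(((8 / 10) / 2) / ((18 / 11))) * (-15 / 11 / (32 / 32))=-1 / 3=-0.33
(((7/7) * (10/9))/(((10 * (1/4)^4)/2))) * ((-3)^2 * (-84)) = -43008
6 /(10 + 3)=0.46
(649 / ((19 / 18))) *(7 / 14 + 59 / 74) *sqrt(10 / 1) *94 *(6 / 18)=17569728 *sqrt(10) / 703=79033.23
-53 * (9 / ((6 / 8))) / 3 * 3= -636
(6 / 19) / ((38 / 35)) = 105 / 361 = 0.29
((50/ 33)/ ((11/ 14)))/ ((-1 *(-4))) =175/ 363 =0.48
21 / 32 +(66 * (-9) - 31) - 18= -642.34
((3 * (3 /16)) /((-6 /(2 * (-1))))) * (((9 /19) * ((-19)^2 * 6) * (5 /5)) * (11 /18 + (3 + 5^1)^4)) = 12609369 /16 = 788085.56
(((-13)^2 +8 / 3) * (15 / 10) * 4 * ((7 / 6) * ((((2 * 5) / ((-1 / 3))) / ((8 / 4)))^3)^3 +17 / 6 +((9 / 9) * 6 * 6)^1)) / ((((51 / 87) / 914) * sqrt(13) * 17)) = -3673421756174881280 * sqrt(13) / 11271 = -1175114053614897.59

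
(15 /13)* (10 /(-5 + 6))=150 /13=11.54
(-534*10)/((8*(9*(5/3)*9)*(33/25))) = -2225/594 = -3.75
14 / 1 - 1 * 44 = -30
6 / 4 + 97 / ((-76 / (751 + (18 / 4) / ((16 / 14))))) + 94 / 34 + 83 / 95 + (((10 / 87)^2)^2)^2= -325127305632160780977371 / 339239583707580826560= -958.40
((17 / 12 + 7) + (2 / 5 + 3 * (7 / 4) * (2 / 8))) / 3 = 2431 / 720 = 3.38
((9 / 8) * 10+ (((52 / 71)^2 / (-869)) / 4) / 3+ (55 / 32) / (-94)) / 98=443996618887 / 3874018017408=0.11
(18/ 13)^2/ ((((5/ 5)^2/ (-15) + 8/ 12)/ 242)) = 130680/ 169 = 773.25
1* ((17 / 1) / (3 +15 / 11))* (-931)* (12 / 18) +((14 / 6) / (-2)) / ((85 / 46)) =-14802109 / 6120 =-2418.65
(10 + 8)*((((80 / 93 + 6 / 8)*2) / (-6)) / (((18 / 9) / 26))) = -7787 / 62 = -125.60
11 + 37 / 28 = 345 / 28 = 12.32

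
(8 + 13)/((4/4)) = 21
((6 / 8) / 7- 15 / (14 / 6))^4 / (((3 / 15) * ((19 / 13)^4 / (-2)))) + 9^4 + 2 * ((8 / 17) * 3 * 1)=2086335471274395 / 680871968896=3064.21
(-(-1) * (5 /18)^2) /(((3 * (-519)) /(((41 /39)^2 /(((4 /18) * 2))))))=-42025 /341020368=-0.00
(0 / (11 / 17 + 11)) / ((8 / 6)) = 0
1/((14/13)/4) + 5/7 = 31/7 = 4.43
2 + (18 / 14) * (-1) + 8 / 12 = 29 / 21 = 1.38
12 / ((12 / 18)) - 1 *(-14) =32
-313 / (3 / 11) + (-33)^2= -176 / 3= -58.67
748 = 748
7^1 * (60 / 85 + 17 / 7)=21.94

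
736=736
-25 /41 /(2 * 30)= -0.01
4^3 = 64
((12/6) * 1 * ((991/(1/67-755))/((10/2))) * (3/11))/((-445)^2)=-0.00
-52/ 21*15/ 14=-130/ 49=-2.65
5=5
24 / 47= 0.51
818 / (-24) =-409 / 12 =-34.08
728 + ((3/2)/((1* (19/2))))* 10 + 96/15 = 69918/95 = 735.98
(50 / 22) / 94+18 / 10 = 9431 / 5170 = 1.82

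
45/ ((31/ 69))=3105/ 31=100.16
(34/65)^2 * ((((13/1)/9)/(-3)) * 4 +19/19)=-1156/4563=-0.25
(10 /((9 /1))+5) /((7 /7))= 55 /9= 6.11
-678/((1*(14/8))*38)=-1356/133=-10.20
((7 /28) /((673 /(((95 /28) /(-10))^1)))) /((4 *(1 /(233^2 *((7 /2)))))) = -1031491 /172288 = -5.99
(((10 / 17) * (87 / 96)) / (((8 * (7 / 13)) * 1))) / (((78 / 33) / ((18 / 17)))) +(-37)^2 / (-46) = -176917003 / 5955712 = -29.71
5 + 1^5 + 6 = 12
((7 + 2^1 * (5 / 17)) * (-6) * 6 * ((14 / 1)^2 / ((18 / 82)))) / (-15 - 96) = 2197.44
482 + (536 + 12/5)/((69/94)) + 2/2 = 419683/345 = 1216.47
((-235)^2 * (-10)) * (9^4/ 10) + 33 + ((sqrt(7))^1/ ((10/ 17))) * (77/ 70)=-362331192 + 187 * sqrt(7)/ 100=-362331187.05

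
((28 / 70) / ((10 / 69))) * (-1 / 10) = -69 / 250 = -0.28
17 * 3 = 51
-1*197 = -197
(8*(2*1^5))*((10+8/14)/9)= 1184/63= 18.79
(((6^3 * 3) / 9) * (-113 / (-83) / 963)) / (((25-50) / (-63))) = 56952 / 222025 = 0.26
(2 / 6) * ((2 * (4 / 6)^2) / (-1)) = -8 / 27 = -0.30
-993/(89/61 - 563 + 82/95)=5754435/3249128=1.77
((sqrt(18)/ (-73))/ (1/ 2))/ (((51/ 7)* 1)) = -14* sqrt(2)/ 1241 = -0.02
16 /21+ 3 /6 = 53 /42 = 1.26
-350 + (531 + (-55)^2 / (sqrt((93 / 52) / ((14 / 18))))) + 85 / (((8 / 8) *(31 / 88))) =13091 / 31 + 6050 *sqrt(8463) / 279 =2417.15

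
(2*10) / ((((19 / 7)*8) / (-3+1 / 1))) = -35 / 19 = -1.84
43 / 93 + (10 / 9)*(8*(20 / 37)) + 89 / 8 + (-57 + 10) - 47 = -6409165 / 82584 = -77.61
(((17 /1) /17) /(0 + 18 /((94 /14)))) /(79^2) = 47 /786366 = 0.00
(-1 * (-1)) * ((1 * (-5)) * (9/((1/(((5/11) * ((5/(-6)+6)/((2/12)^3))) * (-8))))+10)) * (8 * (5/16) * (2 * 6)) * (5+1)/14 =2347305.19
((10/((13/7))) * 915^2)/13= 58605750/169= 346779.59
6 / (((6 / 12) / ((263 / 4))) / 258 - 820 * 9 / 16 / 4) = -3256992 / 62595299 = -0.05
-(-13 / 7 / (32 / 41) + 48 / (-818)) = 223373 / 91616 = 2.44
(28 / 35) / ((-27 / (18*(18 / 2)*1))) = -24 / 5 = -4.80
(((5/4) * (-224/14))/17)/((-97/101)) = 2020/1649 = 1.22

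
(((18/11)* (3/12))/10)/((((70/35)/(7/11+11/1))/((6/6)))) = 144/605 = 0.24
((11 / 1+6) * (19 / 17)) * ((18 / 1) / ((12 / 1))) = 57 / 2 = 28.50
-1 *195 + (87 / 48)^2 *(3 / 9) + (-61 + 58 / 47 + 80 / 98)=-447224905 / 1768704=-252.85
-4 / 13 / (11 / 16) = -64 / 143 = -0.45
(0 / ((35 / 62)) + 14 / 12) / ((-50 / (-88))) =154 / 75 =2.05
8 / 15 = 0.53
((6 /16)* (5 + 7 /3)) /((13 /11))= 121 /52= 2.33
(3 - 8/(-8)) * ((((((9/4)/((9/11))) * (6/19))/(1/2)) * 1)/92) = 33/437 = 0.08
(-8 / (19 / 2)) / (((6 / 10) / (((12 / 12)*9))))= -240 / 19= -12.63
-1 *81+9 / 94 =-7605 / 94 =-80.90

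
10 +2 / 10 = 51 / 5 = 10.20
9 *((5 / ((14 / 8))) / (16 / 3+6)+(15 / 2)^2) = 242055 / 476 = 508.52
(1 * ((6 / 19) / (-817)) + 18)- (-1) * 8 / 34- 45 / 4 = 7373017 / 1055564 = 6.98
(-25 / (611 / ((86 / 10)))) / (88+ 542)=-43 / 76986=-0.00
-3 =-3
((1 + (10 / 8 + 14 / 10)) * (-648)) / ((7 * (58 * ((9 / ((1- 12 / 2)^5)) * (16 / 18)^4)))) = 2694110625 / 831488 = 3240.11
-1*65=-65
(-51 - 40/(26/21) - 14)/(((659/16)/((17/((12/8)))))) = -688160/25701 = -26.78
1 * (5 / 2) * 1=5 / 2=2.50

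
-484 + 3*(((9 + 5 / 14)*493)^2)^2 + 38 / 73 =3809929808170543091995 / 2804368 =1358569848240510.19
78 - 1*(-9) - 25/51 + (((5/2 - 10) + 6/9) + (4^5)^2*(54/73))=775738.64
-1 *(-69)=69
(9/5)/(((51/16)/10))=5.65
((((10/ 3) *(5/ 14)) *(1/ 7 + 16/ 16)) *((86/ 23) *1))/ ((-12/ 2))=-8600/ 10143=-0.85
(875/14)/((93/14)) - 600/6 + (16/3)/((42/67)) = -160309/1953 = -82.08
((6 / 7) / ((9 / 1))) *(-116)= -232 / 21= -11.05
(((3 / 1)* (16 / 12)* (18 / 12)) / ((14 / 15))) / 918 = 5 / 714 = 0.01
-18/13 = -1.38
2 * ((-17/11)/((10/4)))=-68/55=-1.24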